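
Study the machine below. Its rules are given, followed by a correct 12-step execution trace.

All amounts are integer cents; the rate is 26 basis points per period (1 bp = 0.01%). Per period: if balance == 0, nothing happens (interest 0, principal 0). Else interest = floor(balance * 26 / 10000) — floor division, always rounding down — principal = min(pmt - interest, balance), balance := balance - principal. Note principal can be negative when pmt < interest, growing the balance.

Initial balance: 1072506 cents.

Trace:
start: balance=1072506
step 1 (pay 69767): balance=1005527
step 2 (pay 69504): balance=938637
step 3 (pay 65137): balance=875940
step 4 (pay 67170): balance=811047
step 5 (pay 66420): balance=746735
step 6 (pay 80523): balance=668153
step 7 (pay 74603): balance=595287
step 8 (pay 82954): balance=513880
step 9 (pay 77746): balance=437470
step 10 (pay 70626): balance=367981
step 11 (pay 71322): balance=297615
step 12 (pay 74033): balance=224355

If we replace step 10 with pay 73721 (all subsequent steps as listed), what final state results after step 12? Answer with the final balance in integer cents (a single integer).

221244

(re-executing from step 10 with the substitution; state before step 10: balance=437470)
step 10 (pay 73721): balance=364886
step 11 (pay 71322): balance=294512
step 12 (pay 74033): balance=221244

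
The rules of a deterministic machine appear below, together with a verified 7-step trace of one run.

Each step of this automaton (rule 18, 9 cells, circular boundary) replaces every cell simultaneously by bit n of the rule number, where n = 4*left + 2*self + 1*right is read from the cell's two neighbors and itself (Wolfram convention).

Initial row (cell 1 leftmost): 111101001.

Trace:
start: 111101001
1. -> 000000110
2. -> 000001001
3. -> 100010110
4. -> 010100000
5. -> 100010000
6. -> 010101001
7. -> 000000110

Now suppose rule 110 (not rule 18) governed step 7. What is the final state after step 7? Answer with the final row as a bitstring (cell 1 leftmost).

(re-executing step 7 under rule 110; state before step 7: 010101001)
7. -> 111111011

111111011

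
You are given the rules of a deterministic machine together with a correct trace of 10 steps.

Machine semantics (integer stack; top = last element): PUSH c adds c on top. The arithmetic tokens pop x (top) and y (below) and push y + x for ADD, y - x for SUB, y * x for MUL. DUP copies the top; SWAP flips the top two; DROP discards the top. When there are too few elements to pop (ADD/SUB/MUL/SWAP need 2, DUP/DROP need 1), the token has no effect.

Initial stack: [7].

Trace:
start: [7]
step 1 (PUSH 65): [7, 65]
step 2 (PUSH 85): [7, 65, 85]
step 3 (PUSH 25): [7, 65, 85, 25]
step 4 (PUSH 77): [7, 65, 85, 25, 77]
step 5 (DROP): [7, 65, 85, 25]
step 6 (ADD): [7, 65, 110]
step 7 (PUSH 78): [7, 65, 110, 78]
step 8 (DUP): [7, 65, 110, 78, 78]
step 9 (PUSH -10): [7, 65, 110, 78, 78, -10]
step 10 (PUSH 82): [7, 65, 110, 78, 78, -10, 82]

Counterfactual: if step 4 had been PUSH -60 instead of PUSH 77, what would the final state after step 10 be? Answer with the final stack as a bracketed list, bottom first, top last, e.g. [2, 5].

(re-executing from step 4 with the substitution; state before step 4: [7, 65, 85, 25])
step 4 (PUSH -60): [7, 65, 85, 25, -60]
step 5 (DROP): [7, 65, 85, 25]
step 6 (ADD): [7, 65, 110]
step 7 (PUSH 78): [7, 65, 110, 78]
step 8 (DUP): [7, 65, 110, 78, 78]
step 9 (PUSH -10): [7, 65, 110, 78, 78, -10]
step 10 (PUSH 82): [7, 65, 110, 78, 78, -10, 82]

[7, 65, 110, 78, 78, -10, 82]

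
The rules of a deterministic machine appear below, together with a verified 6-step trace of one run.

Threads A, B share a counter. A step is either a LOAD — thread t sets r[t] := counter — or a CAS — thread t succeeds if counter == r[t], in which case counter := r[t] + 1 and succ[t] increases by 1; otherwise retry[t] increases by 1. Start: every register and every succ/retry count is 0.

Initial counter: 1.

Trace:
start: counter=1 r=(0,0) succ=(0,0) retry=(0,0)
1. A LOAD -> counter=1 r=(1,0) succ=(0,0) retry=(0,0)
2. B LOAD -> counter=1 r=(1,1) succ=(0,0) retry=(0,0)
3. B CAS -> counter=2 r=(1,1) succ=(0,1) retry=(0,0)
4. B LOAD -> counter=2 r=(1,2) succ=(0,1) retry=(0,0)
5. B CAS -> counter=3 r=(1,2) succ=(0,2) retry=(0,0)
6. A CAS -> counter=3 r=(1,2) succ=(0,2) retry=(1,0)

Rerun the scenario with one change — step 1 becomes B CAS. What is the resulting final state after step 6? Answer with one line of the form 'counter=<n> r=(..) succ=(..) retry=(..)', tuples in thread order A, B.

counter=3 r=(0,2) succ=(0,2) retry=(1,1)

(re-executing from step 1 with the substitution; state before step 1: counter=1 r=(0,0) succ=(0,0) retry=(0,0))
1. B CAS -> counter=1 r=(0,0) succ=(0,0) retry=(0,1)
2. B LOAD -> counter=1 r=(0,1) succ=(0,0) retry=(0,1)
3. B CAS -> counter=2 r=(0,1) succ=(0,1) retry=(0,1)
4. B LOAD -> counter=2 r=(0,2) succ=(0,1) retry=(0,1)
5. B CAS -> counter=3 r=(0,2) succ=(0,2) retry=(0,1)
6. A CAS -> counter=3 r=(0,2) succ=(0,2) retry=(1,1)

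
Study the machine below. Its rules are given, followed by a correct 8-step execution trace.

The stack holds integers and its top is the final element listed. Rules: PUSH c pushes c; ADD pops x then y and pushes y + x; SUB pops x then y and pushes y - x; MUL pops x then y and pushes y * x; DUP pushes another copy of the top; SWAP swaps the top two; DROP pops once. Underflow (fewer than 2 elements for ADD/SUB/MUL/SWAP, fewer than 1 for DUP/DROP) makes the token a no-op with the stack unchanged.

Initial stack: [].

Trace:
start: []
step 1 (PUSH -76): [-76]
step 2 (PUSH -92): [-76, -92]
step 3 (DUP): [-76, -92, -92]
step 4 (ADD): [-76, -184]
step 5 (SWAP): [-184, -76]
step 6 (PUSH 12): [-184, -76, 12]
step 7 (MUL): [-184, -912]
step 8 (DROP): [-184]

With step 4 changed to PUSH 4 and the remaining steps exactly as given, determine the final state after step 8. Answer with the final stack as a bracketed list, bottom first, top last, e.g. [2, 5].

(re-executing from step 4 with the substitution; state before step 4: [-76, -92, -92])
step 4 (PUSH 4): [-76, -92, -92, 4]
step 5 (SWAP): [-76, -92, 4, -92]
step 6 (PUSH 12): [-76, -92, 4, -92, 12]
step 7 (MUL): [-76, -92, 4, -1104]
step 8 (DROP): [-76, -92, 4]

[-76, -92, 4]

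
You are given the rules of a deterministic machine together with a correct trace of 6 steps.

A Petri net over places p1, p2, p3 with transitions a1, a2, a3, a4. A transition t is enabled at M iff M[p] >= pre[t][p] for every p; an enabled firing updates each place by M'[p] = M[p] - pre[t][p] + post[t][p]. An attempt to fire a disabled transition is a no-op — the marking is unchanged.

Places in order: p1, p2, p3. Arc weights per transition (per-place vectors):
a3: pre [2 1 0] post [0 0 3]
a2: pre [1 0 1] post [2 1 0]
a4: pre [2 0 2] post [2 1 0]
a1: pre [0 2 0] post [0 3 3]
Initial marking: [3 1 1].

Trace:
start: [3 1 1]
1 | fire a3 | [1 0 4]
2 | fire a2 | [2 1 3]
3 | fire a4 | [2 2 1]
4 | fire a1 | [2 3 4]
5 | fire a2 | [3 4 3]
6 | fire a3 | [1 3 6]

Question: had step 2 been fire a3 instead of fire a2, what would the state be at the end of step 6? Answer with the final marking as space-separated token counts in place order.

(re-executing from step 2 with the substitution; state before step 2: [1 0 4])
2 | fire a3 | [1 0 4]
3 | fire a4 | [1 0 4]
4 | fire a1 | [1 0 4]
5 | fire a2 | [2 1 3]
6 | fire a3 | [0 0 6]

0 0 6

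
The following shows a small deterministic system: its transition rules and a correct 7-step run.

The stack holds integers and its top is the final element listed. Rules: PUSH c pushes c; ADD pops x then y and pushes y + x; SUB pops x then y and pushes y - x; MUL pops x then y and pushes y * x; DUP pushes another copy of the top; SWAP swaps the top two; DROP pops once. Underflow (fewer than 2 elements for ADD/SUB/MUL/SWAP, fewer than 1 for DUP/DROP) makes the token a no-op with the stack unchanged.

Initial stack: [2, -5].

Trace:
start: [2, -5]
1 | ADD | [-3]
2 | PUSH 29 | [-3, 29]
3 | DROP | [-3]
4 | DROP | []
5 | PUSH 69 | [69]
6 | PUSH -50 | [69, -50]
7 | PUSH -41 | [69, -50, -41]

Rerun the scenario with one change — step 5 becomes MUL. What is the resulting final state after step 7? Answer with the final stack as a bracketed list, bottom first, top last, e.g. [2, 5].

[-50, -41]

(re-executing from step 5 with the substitution; state before step 5: [])
5 | MUL | []
6 | PUSH -50 | [-50]
7 | PUSH -41 | [-50, -41]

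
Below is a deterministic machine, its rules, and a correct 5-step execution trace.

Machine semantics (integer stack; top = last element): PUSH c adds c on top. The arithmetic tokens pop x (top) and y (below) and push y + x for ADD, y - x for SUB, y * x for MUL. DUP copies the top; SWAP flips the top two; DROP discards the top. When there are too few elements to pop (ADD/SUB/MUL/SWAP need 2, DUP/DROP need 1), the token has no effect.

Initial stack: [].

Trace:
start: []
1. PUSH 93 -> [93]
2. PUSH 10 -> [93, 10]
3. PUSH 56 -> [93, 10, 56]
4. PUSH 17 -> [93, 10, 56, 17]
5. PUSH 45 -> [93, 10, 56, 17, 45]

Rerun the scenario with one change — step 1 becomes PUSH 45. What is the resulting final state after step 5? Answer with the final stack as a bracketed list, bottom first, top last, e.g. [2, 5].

[45, 10, 56, 17, 45]

(re-executing from step 1 with the substitution; state before step 1: [])
1. PUSH 45 -> [45]
2. PUSH 10 -> [45, 10]
3. PUSH 56 -> [45, 10, 56]
4. PUSH 17 -> [45, 10, 56, 17]
5. PUSH 45 -> [45, 10, 56, 17, 45]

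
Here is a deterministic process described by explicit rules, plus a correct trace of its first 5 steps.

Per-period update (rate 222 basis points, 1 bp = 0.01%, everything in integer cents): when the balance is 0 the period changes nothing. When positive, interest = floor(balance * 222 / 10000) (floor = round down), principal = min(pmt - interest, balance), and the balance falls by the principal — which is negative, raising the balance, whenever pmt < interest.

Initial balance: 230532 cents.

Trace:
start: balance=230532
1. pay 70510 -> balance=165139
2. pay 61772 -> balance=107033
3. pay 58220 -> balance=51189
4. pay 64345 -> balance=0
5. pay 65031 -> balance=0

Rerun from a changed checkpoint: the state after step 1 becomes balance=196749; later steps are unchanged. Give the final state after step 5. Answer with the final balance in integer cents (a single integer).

0

state after step 1 := balance=196749
2. pay 61772 -> balance=139344
3. pay 58220 -> balance=84217
4. pay 64345 -> balance=21741
5. pay 65031 -> balance=0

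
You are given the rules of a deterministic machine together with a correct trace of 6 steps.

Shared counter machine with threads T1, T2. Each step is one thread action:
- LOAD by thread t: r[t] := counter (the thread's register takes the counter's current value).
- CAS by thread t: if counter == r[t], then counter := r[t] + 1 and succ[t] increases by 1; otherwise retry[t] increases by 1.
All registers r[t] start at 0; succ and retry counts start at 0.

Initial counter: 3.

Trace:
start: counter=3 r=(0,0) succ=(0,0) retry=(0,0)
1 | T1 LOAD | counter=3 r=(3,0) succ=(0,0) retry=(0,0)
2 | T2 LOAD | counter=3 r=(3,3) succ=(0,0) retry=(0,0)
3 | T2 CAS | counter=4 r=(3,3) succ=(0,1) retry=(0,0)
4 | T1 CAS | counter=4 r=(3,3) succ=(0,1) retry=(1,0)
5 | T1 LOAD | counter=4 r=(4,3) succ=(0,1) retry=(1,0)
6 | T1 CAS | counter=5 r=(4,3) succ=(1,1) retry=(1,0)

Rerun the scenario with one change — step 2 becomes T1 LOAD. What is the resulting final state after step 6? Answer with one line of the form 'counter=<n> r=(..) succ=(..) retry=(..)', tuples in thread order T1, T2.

(re-executing from step 2 with the substitution; state before step 2: counter=3 r=(3,0) succ=(0,0) retry=(0,0))
2 | T1 LOAD | counter=3 r=(3,0) succ=(0,0) retry=(0,0)
3 | T2 CAS | counter=3 r=(3,0) succ=(0,0) retry=(0,1)
4 | T1 CAS | counter=4 r=(3,0) succ=(1,0) retry=(0,1)
5 | T1 LOAD | counter=4 r=(4,0) succ=(1,0) retry=(0,1)
6 | T1 CAS | counter=5 r=(4,0) succ=(2,0) retry=(0,1)

counter=5 r=(4,0) succ=(2,0) retry=(0,1)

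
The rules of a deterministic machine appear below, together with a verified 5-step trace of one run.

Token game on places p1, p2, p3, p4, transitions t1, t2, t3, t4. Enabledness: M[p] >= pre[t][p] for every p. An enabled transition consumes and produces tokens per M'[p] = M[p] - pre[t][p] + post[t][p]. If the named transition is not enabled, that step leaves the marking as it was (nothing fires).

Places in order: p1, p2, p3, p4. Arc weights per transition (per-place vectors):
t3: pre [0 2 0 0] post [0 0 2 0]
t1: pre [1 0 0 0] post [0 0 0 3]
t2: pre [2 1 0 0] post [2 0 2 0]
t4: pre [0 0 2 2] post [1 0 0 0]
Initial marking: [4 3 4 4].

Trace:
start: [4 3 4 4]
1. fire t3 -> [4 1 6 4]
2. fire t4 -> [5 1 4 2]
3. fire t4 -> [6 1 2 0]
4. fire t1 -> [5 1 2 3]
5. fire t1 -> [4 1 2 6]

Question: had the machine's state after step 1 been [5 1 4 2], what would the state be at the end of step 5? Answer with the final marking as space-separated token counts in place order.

state after step 1 := [5 1 4 2]
2. fire t4 -> [6 1 2 0]
3. fire t4 -> [6 1 2 0]
4. fire t1 -> [5 1 2 3]
5. fire t1 -> [4 1 2 6]

4 1 2 6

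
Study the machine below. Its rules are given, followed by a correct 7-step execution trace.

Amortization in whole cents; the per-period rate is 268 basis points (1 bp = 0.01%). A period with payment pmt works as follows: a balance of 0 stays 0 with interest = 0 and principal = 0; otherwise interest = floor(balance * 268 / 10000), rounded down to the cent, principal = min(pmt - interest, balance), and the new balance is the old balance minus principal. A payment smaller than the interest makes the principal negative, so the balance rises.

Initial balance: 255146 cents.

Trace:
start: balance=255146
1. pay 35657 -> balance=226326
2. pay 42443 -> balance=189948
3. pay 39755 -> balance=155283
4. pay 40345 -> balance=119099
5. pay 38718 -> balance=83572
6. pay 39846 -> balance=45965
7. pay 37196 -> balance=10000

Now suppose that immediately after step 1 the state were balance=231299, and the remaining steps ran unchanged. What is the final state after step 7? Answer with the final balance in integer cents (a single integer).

state after step 1 := balance=231299
2. pay 42443 -> balance=195054
3. pay 39755 -> balance=160526
4. pay 40345 -> balance=124483
5. pay 38718 -> balance=89101
6. pay 39846 -> balance=51642
7. pay 37196 -> balance=15830

15830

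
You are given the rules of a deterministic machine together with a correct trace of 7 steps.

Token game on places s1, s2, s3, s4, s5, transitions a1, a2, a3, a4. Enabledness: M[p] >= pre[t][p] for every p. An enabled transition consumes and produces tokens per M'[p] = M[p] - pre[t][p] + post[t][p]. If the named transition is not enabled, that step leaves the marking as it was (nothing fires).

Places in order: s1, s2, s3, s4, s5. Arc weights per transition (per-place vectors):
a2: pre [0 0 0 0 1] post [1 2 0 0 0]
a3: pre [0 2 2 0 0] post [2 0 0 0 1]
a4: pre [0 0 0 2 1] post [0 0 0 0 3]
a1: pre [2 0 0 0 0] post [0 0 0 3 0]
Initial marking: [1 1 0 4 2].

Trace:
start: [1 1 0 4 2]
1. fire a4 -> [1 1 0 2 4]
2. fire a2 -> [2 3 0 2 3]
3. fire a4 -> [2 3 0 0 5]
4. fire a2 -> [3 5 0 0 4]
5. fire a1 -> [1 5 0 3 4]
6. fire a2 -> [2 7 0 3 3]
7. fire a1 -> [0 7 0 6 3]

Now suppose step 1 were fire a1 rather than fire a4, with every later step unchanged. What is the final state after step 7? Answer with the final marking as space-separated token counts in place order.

0 7 0 8 1

(re-executing from step 1 with the substitution; state before step 1: [1 1 0 4 2])
1. fire a1 -> [1 1 0 4 2]
2. fire a2 -> [2 3 0 4 1]
3. fire a4 -> [2 3 0 2 3]
4. fire a2 -> [3 5 0 2 2]
5. fire a1 -> [1 5 0 5 2]
6. fire a2 -> [2 7 0 5 1]
7. fire a1 -> [0 7 0 8 1]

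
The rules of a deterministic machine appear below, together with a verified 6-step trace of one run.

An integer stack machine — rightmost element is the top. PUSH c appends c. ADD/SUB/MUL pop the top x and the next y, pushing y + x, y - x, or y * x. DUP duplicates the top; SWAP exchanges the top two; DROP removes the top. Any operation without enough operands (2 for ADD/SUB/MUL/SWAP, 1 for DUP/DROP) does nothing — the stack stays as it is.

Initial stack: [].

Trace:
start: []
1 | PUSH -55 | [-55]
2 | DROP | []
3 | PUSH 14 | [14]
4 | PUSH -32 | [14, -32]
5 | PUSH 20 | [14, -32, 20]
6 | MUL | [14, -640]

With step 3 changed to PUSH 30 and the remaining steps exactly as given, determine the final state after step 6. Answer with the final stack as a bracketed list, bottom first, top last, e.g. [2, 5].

[30, -640]

(re-executing from step 3 with the substitution; state before step 3: [])
3 | PUSH 30 | [30]
4 | PUSH -32 | [30, -32]
5 | PUSH 20 | [30, -32, 20]
6 | MUL | [30, -640]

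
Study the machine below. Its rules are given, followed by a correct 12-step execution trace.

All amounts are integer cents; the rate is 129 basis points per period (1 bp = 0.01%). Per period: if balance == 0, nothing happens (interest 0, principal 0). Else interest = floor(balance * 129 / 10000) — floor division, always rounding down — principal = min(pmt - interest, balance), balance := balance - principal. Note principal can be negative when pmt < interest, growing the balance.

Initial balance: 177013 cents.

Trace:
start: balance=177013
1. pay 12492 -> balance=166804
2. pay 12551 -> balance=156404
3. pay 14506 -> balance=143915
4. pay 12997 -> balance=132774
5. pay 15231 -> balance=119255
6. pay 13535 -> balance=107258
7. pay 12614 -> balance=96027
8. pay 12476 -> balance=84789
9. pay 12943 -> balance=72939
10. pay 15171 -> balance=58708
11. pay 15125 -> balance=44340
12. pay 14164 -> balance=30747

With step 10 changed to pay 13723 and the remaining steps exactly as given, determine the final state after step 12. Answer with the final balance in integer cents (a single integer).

(re-executing from step 10 with the substitution; state before step 10: balance=72939)
10. pay 13723 -> balance=60156
11. pay 15125 -> balance=45807
12. pay 14164 -> balance=32233

32233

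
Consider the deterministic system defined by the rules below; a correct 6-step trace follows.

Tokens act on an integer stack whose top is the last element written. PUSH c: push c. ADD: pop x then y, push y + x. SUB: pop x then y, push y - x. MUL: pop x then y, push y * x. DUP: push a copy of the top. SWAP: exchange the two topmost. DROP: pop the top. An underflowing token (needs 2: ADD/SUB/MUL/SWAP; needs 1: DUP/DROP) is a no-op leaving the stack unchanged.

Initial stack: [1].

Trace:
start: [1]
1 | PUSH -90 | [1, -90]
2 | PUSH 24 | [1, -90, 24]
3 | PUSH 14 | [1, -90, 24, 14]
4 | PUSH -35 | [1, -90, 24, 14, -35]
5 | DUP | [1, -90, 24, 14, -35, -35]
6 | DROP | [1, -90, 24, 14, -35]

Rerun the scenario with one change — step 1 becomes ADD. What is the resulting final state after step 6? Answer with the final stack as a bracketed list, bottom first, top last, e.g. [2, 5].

(re-executing from step 1 with the substitution; state before step 1: [1])
1 | ADD | [1]
2 | PUSH 24 | [1, 24]
3 | PUSH 14 | [1, 24, 14]
4 | PUSH -35 | [1, 24, 14, -35]
5 | DUP | [1, 24, 14, -35, -35]
6 | DROP | [1, 24, 14, -35]

[1, 24, 14, -35]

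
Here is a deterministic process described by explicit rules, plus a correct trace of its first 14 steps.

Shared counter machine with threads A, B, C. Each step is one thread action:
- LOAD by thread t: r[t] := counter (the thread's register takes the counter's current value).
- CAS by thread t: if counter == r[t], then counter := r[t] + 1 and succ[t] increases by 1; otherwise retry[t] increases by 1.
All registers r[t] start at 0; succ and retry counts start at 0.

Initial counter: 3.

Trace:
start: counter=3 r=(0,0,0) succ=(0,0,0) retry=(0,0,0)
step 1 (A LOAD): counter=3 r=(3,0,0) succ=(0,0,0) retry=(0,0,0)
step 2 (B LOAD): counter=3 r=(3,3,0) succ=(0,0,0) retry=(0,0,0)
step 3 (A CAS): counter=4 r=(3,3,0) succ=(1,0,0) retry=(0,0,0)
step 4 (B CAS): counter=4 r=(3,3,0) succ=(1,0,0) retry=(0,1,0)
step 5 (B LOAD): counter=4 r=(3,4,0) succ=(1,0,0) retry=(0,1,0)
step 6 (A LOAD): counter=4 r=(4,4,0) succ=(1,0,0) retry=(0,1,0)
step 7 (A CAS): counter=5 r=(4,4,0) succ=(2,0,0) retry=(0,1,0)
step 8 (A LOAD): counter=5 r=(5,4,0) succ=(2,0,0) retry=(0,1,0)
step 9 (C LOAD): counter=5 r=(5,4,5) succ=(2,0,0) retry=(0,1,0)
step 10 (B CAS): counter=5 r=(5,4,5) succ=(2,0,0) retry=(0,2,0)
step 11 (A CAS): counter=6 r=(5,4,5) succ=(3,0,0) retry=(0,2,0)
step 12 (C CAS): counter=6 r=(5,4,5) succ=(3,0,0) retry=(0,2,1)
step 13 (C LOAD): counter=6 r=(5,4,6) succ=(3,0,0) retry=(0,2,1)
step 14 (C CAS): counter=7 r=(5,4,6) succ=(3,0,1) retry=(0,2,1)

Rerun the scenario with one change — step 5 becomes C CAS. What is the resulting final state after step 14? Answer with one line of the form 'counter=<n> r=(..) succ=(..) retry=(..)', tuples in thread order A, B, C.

counter=7 r=(5,3,6) succ=(3,0,1) retry=(0,2,2)

(re-executing from step 5 with the substitution; state before step 5: counter=4 r=(3,3,0) succ=(1,0,0) retry=(0,1,0))
step 5 (C CAS): counter=4 r=(3,3,0) succ=(1,0,0) retry=(0,1,1)
step 6 (A LOAD): counter=4 r=(4,3,0) succ=(1,0,0) retry=(0,1,1)
step 7 (A CAS): counter=5 r=(4,3,0) succ=(2,0,0) retry=(0,1,1)
step 8 (A LOAD): counter=5 r=(5,3,0) succ=(2,0,0) retry=(0,1,1)
step 9 (C LOAD): counter=5 r=(5,3,5) succ=(2,0,0) retry=(0,1,1)
step 10 (B CAS): counter=5 r=(5,3,5) succ=(2,0,0) retry=(0,2,1)
step 11 (A CAS): counter=6 r=(5,3,5) succ=(3,0,0) retry=(0,2,1)
step 12 (C CAS): counter=6 r=(5,3,5) succ=(3,0,0) retry=(0,2,2)
step 13 (C LOAD): counter=6 r=(5,3,6) succ=(3,0,0) retry=(0,2,2)
step 14 (C CAS): counter=7 r=(5,3,6) succ=(3,0,1) retry=(0,2,2)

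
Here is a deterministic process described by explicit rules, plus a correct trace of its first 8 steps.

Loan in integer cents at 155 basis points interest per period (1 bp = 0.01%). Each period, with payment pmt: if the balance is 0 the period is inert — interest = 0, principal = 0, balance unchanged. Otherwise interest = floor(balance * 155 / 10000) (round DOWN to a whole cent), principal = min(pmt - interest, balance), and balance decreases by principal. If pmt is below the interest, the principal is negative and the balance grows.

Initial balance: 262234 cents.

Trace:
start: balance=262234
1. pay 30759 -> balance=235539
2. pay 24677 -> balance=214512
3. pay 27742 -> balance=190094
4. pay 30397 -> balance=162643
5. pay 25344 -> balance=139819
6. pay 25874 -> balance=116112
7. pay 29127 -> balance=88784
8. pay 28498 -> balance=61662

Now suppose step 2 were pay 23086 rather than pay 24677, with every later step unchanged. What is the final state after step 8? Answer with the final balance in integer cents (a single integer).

63407

(re-executing from step 2 with the substitution; state before step 2: balance=235539)
2. pay 23086 -> balance=216103
3. pay 27742 -> balance=191710
4. pay 30397 -> balance=164284
5. pay 25344 -> balance=141486
6. pay 25874 -> balance=117805
7. pay 29127 -> balance=90503
8. pay 28498 -> balance=63407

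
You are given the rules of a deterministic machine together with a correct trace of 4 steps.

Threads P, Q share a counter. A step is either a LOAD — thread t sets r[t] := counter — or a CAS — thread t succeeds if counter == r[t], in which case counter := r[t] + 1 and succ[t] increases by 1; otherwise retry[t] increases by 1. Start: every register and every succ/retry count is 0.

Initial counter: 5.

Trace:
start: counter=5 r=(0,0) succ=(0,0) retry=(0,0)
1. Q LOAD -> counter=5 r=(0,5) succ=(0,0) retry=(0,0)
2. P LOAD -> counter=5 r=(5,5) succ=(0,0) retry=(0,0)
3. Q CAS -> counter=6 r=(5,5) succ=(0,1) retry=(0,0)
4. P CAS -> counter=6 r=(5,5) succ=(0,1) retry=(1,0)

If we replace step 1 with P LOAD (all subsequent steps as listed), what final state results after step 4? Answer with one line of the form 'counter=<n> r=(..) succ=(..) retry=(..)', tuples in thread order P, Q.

(re-executing from step 1 with the substitution; state before step 1: counter=5 r=(0,0) succ=(0,0) retry=(0,0))
1. P LOAD -> counter=5 r=(5,0) succ=(0,0) retry=(0,0)
2. P LOAD -> counter=5 r=(5,0) succ=(0,0) retry=(0,0)
3. Q CAS -> counter=5 r=(5,0) succ=(0,0) retry=(0,1)
4. P CAS -> counter=6 r=(5,0) succ=(1,0) retry=(0,1)

counter=6 r=(5,0) succ=(1,0) retry=(0,1)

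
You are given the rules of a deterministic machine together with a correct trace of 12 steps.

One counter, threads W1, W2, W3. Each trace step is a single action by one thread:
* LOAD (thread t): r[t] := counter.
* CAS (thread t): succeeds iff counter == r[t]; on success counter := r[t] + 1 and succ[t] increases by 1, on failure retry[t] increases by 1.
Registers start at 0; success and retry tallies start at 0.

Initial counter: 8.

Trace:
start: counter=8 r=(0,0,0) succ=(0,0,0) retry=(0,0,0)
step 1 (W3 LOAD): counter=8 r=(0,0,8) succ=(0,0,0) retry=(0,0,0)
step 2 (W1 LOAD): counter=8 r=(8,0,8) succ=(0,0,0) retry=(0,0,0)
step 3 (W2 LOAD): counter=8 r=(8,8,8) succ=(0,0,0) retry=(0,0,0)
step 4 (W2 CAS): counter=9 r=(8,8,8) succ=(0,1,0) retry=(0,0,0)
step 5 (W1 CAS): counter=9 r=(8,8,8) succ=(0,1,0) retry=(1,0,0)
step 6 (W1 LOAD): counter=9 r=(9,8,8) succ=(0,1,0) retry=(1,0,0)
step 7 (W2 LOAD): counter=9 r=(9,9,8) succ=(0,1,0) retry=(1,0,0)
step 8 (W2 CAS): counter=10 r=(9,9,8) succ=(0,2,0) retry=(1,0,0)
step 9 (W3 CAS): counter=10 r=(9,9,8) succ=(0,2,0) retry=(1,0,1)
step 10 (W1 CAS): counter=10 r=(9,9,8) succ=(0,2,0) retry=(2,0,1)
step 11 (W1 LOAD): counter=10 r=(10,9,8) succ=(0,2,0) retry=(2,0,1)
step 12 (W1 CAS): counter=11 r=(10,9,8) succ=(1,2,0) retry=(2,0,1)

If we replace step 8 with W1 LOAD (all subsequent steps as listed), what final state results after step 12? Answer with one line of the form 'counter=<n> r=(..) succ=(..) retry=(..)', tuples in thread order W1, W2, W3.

(re-executing from step 8 with the substitution; state before step 8: counter=9 r=(9,9,8) succ=(0,1,0) retry=(1,0,0))
step 8 (W1 LOAD): counter=9 r=(9,9,8) succ=(0,1,0) retry=(1,0,0)
step 9 (W3 CAS): counter=9 r=(9,9,8) succ=(0,1,0) retry=(1,0,1)
step 10 (W1 CAS): counter=10 r=(9,9,8) succ=(1,1,0) retry=(1,0,1)
step 11 (W1 LOAD): counter=10 r=(10,9,8) succ=(1,1,0) retry=(1,0,1)
step 12 (W1 CAS): counter=11 r=(10,9,8) succ=(2,1,0) retry=(1,0,1)

counter=11 r=(10,9,8) succ=(2,1,0) retry=(1,0,1)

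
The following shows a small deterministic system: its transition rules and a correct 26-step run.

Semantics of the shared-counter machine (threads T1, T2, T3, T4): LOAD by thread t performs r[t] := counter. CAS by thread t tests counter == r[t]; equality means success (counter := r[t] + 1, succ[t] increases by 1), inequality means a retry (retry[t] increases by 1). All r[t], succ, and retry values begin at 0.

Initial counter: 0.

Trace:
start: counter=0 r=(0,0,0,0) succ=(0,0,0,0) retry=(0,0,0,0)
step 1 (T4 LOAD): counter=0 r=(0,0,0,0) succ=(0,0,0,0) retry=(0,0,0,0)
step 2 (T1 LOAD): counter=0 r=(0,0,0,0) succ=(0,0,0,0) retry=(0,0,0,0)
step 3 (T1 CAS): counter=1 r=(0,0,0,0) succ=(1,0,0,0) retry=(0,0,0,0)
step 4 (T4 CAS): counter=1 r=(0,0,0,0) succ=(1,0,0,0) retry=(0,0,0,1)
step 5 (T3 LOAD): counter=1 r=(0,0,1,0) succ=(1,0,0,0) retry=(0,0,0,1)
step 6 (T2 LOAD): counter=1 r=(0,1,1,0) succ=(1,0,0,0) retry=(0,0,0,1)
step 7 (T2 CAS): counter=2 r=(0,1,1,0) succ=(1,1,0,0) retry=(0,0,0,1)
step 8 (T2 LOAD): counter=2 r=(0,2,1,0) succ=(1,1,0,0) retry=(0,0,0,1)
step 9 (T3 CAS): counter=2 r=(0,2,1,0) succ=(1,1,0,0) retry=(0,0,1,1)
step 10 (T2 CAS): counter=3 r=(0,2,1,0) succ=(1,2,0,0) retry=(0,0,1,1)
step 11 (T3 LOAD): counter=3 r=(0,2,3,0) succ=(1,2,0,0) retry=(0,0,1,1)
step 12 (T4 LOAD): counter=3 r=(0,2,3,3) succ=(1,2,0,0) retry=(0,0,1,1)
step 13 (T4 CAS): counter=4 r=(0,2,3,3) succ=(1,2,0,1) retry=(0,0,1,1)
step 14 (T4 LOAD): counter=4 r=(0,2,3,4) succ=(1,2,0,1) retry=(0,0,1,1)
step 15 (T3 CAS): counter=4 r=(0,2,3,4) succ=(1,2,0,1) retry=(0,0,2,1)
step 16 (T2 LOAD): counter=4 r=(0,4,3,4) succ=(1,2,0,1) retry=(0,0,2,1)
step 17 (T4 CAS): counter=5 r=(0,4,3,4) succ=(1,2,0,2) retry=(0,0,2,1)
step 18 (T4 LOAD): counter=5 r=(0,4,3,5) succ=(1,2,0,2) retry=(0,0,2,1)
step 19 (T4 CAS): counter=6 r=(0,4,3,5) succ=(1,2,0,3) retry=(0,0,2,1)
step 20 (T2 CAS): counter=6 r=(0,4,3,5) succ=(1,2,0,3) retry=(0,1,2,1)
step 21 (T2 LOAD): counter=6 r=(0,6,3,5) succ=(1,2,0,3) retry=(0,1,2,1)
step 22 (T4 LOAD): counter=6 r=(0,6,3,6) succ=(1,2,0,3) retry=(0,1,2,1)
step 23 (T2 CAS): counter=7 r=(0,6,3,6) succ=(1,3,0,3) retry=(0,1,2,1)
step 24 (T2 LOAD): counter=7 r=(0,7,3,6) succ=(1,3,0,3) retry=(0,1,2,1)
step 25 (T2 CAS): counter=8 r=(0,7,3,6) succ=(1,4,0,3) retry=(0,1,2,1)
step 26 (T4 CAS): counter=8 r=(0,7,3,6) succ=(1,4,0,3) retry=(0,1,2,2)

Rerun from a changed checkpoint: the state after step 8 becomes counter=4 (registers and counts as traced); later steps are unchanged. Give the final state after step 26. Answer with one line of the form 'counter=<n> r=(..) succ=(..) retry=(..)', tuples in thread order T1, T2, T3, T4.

counter=9 r=(0,8,4,7) succ=(1,3,0,3) retry=(0,2,2,2)

state after step 8 := counter=4 r=(0,2,1,0) succ=(1,1,0,0) retry=(0,0,0,1)
step 9 (T3 CAS): counter=4 r=(0,2,1,0) succ=(1,1,0,0) retry=(0,0,1,1)
step 10 (T2 CAS): counter=4 r=(0,2,1,0) succ=(1,1,0,0) retry=(0,1,1,1)
step 11 (T3 LOAD): counter=4 r=(0,2,4,0) succ=(1,1,0,0) retry=(0,1,1,1)
step 12 (T4 LOAD): counter=4 r=(0,2,4,4) succ=(1,1,0,0) retry=(0,1,1,1)
step 13 (T4 CAS): counter=5 r=(0,2,4,4) succ=(1,1,0,1) retry=(0,1,1,1)
step 14 (T4 LOAD): counter=5 r=(0,2,4,5) succ=(1,1,0,1) retry=(0,1,1,1)
step 15 (T3 CAS): counter=5 r=(0,2,4,5) succ=(1,1,0,1) retry=(0,1,2,1)
step 16 (T2 LOAD): counter=5 r=(0,5,4,5) succ=(1,1,0,1) retry=(0,1,2,1)
step 17 (T4 CAS): counter=6 r=(0,5,4,5) succ=(1,1,0,2) retry=(0,1,2,1)
step 18 (T4 LOAD): counter=6 r=(0,5,4,6) succ=(1,1,0,2) retry=(0,1,2,1)
step 19 (T4 CAS): counter=7 r=(0,5,4,6) succ=(1,1,0,3) retry=(0,1,2,1)
step 20 (T2 CAS): counter=7 r=(0,5,4,6) succ=(1,1,0,3) retry=(0,2,2,1)
step 21 (T2 LOAD): counter=7 r=(0,7,4,6) succ=(1,1,0,3) retry=(0,2,2,1)
step 22 (T4 LOAD): counter=7 r=(0,7,4,7) succ=(1,1,0,3) retry=(0,2,2,1)
step 23 (T2 CAS): counter=8 r=(0,7,4,7) succ=(1,2,0,3) retry=(0,2,2,1)
step 24 (T2 LOAD): counter=8 r=(0,8,4,7) succ=(1,2,0,3) retry=(0,2,2,1)
step 25 (T2 CAS): counter=9 r=(0,8,4,7) succ=(1,3,0,3) retry=(0,2,2,1)
step 26 (T4 CAS): counter=9 r=(0,8,4,7) succ=(1,3,0,3) retry=(0,2,2,2)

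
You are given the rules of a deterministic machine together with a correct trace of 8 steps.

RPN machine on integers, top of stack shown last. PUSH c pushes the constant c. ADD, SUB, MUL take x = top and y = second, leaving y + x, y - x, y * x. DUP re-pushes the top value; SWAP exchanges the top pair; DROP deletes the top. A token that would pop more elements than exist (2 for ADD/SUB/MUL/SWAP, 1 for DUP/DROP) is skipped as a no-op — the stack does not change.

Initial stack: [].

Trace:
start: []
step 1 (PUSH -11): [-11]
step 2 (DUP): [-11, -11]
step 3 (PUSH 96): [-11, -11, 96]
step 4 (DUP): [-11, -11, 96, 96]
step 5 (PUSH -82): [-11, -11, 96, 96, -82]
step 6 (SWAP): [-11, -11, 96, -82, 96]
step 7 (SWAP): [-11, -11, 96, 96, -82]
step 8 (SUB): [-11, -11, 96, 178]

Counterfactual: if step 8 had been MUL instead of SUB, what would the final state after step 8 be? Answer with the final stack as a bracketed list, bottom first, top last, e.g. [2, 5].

[-11, -11, 96, -7872]

(re-executing from step 8 with the substitution; state before step 8: [-11, -11, 96, 96, -82])
step 8 (MUL): [-11, -11, 96, -7872]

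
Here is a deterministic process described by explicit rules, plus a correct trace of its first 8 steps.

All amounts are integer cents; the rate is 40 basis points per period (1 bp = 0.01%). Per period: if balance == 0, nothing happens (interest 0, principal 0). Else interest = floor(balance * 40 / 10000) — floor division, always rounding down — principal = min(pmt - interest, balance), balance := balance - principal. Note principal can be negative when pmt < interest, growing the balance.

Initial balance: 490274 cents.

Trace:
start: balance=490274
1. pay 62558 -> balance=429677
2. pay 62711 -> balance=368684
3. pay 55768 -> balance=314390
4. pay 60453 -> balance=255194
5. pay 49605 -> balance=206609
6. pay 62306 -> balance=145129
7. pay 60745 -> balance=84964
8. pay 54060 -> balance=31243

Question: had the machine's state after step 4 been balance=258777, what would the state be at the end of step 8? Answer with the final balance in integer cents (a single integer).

state after step 4 := balance=258777
5. pay 49605 -> balance=210207
6. pay 62306 -> balance=148741
7. pay 60745 -> balance=88590
8. pay 54060 -> balance=34884

34884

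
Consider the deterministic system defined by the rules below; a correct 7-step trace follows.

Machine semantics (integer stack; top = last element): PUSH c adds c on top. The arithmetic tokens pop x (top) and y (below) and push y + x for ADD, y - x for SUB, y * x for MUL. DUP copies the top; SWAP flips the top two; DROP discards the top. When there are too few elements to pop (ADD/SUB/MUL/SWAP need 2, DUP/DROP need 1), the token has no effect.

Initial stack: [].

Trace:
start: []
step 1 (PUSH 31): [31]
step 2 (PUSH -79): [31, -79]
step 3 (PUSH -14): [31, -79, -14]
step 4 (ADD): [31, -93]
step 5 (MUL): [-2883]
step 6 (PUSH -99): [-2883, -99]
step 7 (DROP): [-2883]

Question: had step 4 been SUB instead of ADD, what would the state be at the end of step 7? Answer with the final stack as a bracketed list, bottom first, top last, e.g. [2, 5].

(re-executing from step 4 with the substitution; state before step 4: [31, -79, -14])
step 4 (SUB): [31, -65]
step 5 (MUL): [-2015]
step 6 (PUSH -99): [-2015, -99]
step 7 (DROP): [-2015]

[-2015]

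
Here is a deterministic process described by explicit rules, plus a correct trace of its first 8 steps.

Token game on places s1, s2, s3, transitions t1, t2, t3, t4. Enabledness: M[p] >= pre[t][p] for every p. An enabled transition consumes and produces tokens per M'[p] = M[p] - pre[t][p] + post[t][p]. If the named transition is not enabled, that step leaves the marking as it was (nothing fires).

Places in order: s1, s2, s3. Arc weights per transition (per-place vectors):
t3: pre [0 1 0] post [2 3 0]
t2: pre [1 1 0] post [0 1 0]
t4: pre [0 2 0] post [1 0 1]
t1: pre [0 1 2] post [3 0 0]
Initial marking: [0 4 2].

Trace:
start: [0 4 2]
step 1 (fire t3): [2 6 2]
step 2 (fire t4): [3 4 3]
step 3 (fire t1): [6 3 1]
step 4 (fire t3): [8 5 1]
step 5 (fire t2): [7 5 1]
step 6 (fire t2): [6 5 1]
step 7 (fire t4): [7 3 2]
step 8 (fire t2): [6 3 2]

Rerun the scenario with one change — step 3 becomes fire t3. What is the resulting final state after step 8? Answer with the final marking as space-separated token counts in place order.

5 6 4

(re-executing from step 3 with the substitution; state before step 3: [3 4 3])
step 3 (fire t3): [5 6 3]
step 4 (fire t3): [7 8 3]
step 5 (fire t2): [6 8 3]
step 6 (fire t2): [5 8 3]
step 7 (fire t4): [6 6 4]
step 8 (fire t2): [5 6 4]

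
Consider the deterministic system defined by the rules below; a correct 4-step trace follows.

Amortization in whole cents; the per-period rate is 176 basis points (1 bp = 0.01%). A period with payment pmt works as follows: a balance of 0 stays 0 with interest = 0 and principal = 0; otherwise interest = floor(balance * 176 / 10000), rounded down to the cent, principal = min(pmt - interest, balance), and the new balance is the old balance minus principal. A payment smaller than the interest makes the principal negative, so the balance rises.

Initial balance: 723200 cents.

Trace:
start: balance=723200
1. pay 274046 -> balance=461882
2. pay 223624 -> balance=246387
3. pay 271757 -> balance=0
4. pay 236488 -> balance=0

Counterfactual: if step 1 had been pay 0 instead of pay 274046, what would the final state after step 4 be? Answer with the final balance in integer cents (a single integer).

30879

(re-executing from step 1 with the substitution; state before step 1: balance=723200)
1. pay 0 -> balance=735928
2. pay 223624 -> balance=525256
3. pay 271757 -> balance=262743
4. pay 236488 -> balance=30879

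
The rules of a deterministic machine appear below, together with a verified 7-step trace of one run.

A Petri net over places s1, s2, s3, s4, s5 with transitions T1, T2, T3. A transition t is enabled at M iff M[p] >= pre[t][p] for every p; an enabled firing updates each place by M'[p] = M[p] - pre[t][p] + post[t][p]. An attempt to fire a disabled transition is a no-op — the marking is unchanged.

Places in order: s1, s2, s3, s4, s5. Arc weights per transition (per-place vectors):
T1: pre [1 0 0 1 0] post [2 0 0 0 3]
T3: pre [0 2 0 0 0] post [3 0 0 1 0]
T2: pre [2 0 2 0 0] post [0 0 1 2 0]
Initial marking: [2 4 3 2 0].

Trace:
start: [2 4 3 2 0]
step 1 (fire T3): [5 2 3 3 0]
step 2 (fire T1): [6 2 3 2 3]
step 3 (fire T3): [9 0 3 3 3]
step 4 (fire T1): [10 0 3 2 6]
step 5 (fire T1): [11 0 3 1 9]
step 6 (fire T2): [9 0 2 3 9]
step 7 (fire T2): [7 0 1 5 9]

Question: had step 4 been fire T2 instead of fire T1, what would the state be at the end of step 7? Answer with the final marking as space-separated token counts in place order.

6 0 1 6 6

(re-executing from step 4 with the substitution; state before step 4: [9 0 3 3 3])
step 4 (fire T2): [7 0 2 5 3]
step 5 (fire T1): [8 0 2 4 6]
step 6 (fire T2): [6 0 1 6 6]
step 7 (fire T2): [6 0 1 6 6]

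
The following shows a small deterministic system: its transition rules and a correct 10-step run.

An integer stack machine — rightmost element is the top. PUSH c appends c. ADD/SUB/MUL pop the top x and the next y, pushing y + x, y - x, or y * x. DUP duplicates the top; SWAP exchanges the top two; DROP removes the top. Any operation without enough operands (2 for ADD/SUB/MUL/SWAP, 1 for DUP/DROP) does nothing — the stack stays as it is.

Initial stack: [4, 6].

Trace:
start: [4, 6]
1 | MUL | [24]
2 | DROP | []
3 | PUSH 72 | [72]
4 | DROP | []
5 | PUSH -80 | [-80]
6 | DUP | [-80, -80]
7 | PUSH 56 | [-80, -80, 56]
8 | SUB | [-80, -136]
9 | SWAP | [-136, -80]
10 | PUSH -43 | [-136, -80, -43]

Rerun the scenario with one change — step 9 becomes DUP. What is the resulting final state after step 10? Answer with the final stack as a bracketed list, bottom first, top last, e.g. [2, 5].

[-80, -136, -136, -43]

(re-executing from step 9 with the substitution; state before step 9: [-80, -136])
9 | DUP | [-80, -136, -136]
10 | PUSH -43 | [-80, -136, -136, -43]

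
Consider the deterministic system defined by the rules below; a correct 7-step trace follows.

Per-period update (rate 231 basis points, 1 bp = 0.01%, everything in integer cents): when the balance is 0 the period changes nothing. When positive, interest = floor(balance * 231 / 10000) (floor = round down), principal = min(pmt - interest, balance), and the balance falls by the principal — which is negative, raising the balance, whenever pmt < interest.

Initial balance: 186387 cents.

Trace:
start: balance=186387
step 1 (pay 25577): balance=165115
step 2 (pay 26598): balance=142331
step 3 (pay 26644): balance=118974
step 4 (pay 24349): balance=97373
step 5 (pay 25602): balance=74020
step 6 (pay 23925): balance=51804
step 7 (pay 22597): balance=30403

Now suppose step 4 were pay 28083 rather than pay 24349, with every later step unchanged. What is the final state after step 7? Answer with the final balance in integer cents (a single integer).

26405

(re-executing from step 4 with the substitution; state before step 4: balance=118974)
step 4 (pay 28083): balance=93639
step 5 (pay 25602): balance=70200
step 6 (pay 23925): balance=47896
step 7 (pay 22597): balance=26405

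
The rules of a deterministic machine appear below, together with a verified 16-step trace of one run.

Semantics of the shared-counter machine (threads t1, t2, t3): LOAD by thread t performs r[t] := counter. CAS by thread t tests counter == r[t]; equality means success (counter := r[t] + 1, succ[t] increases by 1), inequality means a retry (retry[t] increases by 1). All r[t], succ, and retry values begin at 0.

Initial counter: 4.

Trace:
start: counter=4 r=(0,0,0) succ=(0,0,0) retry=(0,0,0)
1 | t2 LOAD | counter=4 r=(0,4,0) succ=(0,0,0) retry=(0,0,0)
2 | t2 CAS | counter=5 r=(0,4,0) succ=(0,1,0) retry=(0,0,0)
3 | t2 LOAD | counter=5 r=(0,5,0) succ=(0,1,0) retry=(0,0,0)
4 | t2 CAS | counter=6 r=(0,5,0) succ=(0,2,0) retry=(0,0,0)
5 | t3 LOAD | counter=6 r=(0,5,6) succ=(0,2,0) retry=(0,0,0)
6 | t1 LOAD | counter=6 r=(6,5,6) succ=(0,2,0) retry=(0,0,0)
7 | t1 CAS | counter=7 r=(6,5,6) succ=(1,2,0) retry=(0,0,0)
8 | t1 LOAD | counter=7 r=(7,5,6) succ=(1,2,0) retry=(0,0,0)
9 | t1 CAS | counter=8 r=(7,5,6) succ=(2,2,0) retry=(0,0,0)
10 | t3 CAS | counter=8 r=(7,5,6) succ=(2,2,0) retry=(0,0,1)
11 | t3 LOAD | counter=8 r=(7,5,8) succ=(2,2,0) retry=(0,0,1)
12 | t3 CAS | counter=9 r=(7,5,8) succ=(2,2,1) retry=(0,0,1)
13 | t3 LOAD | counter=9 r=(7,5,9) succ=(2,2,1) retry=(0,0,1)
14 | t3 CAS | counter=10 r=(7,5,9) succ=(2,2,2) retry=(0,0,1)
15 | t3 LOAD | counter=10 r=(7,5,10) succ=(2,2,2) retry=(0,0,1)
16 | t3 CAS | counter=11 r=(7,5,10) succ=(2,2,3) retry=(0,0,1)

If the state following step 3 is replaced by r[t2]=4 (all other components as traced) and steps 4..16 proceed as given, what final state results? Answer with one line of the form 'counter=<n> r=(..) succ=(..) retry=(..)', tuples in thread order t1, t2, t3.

counter=10 r=(6,4,9) succ=(2,1,3) retry=(0,1,1)

state after step 3 := counter=5 r=(0,4,0) succ=(0,1,0) retry=(0,0,0)
4 | t2 CAS | counter=5 r=(0,4,0) succ=(0,1,0) retry=(0,1,0)
5 | t3 LOAD | counter=5 r=(0,4,5) succ=(0,1,0) retry=(0,1,0)
6 | t1 LOAD | counter=5 r=(5,4,5) succ=(0,1,0) retry=(0,1,0)
7 | t1 CAS | counter=6 r=(5,4,5) succ=(1,1,0) retry=(0,1,0)
8 | t1 LOAD | counter=6 r=(6,4,5) succ=(1,1,0) retry=(0,1,0)
9 | t1 CAS | counter=7 r=(6,4,5) succ=(2,1,0) retry=(0,1,0)
10 | t3 CAS | counter=7 r=(6,4,5) succ=(2,1,0) retry=(0,1,1)
11 | t3 LOAD | counter=7 r=(6,4,7) succ=(2,1,0) retry=(0,1,1)
12 | t3 CAS | counter=8 r=(6,4,7) succ=(2,1,1) retry=(0,1,1)
13 | t3 LOAD | counter=8 r=(6,4,8) succ=(2,1,1) retry=(0,1,1)
14 | t3 CAS | counter=9 r=(6,4,8) succ=(2,1,2) retry=(0,1,1)
15 | t3 LOAD | counter=9 r=(6,4,9) succ=(2,1,2) retry=(0,1,1)
16 | t3 CAS | counter=10 r=(6,4,9) succ=(2,1,3) retry=(0,1,1)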